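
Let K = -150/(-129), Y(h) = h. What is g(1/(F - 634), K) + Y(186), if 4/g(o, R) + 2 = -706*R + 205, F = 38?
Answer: 4942034/26571 ≈ 185.99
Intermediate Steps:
K = 50/43 (K = -150*(-1/129) = 50/43 ≈ 1.1628)
g(o, R) = 4/(203 - 706*R) (g(o, R) = 4/(-2 + (-706*R + 205)) = 4/(-2 + (205 - 706*R)) = 4/(203 - 706*R))
g(1/(F - 634), K) + Y(186) = -4/(-203 + 706*(50/43)) + 186 = -4/(-203 + 35300/43) + 186 = -4/26571/43 + 186 = -4*43/26571 + 186 = -172/26571 + 186 = 4942034/26571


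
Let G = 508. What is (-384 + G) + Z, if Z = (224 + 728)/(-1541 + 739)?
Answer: 49248/401 ≈ 122.81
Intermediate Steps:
Z = -476/401 (Z = 952/(-802) = 952*(-1/802) = -476/401 ≈ -1.1870)
(-384 + G) + Z = (-384 + 508) - 476/401 = 124 - 476/401 = 49248/401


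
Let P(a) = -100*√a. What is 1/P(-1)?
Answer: I/100 ≈ 0.01*I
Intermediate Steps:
1/P(-1) = 1/(-100*I) = I/100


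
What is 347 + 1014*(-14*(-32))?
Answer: 454619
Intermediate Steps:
347 + 1014*(-14*(-32)) = 347 + 1014*448 = 347 + 454272 = 454619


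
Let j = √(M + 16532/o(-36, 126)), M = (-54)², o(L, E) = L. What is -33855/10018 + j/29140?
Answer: -33855/10018 + √22111/87420 ≈ -3.3777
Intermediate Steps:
M = 2916
j = √22111/3 (j = √(2916 + 16532/(-36)) = √(2916 + 16532*(-1/36)) = √(2916 - 4133/9) = √(22111/9) = √22111/3 ≈ 49.566)
-33855/10018 + j/29140 = -33855/10018 + (√22111/3)/29140 = -33855*1/10018 + (√22111/3)*(1/29140) = -33855/10018 + √22111/87420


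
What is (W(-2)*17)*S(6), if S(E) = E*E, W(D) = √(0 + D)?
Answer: 612*I*√2 ≈ 865.5*I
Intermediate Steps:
W(D) = √D
S(E) = E²
(W(-2)*17)*S(6) = (√(-2)*17)*6² = ((I*√2)*17)*36 = (17*I*√2)*36 = 612*I*√2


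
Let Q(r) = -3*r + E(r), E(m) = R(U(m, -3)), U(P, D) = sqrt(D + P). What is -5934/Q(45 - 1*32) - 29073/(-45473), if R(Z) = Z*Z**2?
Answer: 10538781531/23691433 + 59340*sqrt(10)/521 ≈ 805.01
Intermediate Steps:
R(Z) = Z**3
E(m) = (-3 + m)**(3/2) (E(m) = (sqrt(-3 + m))**3 = (-3 + m)**(3/2))
Q(r) = (-3 + r)**(3/2) - 3*r (Q(r) = -3*r + (-3 + r)**(3/2) = (-3 + r)**(3/2) - 3*r)
-5934/Q(45 - 1*32) - 29073/(-45473) = -5934/((-3 + (45 - 1*32))**(3/2) - 3*(45 - 1*32)) - 29073/(-45473) = -5934/((-3 + (45 - 32))**(3/2) - 3*(45 - 32)) - 29073*(-1/45473) = -5934/((-3 + 13)**(3/2) - 3*13) + 29073/45473 = -5934/(10**(3/2) - 39) + 29073/45473 = -5934/(10*sqrt(10) - 39) + 29073/45473 = -5934/(-39 + 10*sqrt(10)) + 29073/45473 = 29073/45473 - 5934/(-39 + 10*sqrt(10))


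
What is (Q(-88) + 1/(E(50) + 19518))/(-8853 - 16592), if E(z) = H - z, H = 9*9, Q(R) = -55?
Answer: 1075194/497424305 ≈ 0.0021615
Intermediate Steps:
H = 81
E(z) = 81 - z
(Q(-88) + 1/(E(50) + 19518))/(-8853 - 16592) = (-55 + 1/((81 - 1*50) + 19518))/(-8853 - 16592) = (-55 + 1/((81 - 50) + 19518))/(-25445) = (-55 + 1/(31 + 19518))*(-1/25445) = (-55 + 1/19549)*(-1/25445) = -1075194/19549*(-1/25445) = 1075194/497424305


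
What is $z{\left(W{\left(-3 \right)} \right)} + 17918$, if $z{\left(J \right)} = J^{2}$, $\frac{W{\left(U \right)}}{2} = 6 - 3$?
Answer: $17954$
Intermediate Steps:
$W{\left(U \right)} = 6$ ($W{\left(U \right)} = 2 \left(6 - 3\right) = 2 \cdot 3 = 6$)
$z{\left(W{\left(-3 \right)} \right)} + 17918 = 6^{2} + 17918 = 36 + 17918 = 17954$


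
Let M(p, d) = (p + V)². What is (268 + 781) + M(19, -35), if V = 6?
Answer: 1674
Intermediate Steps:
M(p, d) = (6 + p)² (M(p, d) = (p + 6)² = (6 + p)²)
(268 + 781) + M(19, -35) = (268 + 781) + (6 + 19)² = 1049 + 25² = 1049 + 625 = 1674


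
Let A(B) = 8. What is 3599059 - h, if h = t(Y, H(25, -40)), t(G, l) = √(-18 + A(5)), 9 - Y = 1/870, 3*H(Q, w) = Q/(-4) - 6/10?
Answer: 3599059 - I*√10 ≈ 3.5991e+6 - 3.1623*I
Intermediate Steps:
H(Q, w) = -⅕ - Q/12 (H(Q, w) = (Q/(-4) - 6/10)/3 = (Q*(-¼) - 6*⅒)/3 = (-Q/4 - ⅗)/3 = (-⅗ - Q/4)/3 = -⅕ - Q/12)
Y = 7829/870 (Y = 9 - 1/870 = 7829/870 ≈ 8.9989)
t(G, l) = I*√10 (t(G, l) = √(-18 + 8) = √(-10) = I*√10)
h = I*√10 ≈ 3.1623*I
3599059 - h = 3599059 - I*√10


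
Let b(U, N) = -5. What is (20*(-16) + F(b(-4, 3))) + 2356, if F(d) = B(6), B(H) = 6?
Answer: 2042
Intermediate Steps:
F(d) = 6
(20*(-16) + F(b(-4, 3))) + 2356 = (20*(-16) + 6) + 2356 = (-320 + 6) + 2356 = -314 + 2356 = 2042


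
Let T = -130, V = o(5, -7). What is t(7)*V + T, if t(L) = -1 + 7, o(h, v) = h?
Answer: -100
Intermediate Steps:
V = 5
t(L) = 6
t(7)*V + T = 6*5 - 130 = 30 - 130 = -100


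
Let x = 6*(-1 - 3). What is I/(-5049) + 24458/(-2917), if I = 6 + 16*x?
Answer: -4532808/545479 ≈ -8.3098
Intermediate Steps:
x = -24 (x = 6*(-4) = -24)
I = -378 (I = 6 + 16*(-24) = 6 - 384 = -378)
I/(-5049) + 24458/(-2917) = -378/(-5049) + 24458/(-2917) = -378*(-1/5049) + 24458*(-1/2917) = 14/187 - 24458/2917 = -4532808/545479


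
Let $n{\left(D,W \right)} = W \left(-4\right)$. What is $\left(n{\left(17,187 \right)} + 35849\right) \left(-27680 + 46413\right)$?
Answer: $657547033$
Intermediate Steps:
$n{\left(D,W \right)} = - 4 W$
$\left(n{\left(17,187 \right)} + 35849\right) \left(-27680 + 46413\right) = \left(\left(-4\right) 187 + 35849\right) \left(-27680 + 46413\right) = \left(-748 + 35849\right) 18733 = 35101 \cdot 18733 = 657547033$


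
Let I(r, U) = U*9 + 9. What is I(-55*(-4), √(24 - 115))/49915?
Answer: 9/49915 + 9*I*√91/49915 ≈ 0.00018031 + 0.00172*I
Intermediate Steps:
I(r, U) = 9 + 9*U (I(r, U) = 9*U + 9 = 9 + 9*U)
I(-55*(-4), √(24 - 115))/49915 = (9 + 9*√(24 - 115))/49915 = (9 + 9*√(-91))*(1/49915) = (9 + 9*(I*√91))*(1/49915) = (9 + 9*I*√91)*(1/49915) = 9/49915 + 9*I*√91/49915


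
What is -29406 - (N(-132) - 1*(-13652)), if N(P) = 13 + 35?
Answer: -43106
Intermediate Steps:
N(P) = 48
-29406 - (N(-132) - 1*(-13652)) = -29406 - (48 - 1*(-13652)) = -29406 - (48 + 13652) = -29406 - 1*13700 = -29406 - 13700 = -43106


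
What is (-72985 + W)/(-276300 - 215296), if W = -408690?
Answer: 481675/491596 ≈ 0.97982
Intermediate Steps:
(-72985 + W)/(-276300 - 215296) = (-72985 - 408690)/(-276300 - 215296) = -481675/(-491596) = -481675*(-1/491596) = 481675/491596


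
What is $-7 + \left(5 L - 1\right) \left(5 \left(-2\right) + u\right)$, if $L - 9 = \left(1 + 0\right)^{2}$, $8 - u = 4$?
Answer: $-301$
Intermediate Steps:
$u = 4$ ($u = 8 - 4 = 4$)
$L = 10$ ($L = 9 + \left(1 + 0\right)^{2} = 9 + 1^{2} = 9 + 1 = 10$)
$-7 + \left(5 L - 1\right) \left(5 \left(-2\right) + u\right) = -7 + \left(5 \cdot 10 - 1\right) \left(5 \left(-2\right) + 4\right) = -7 + \left(50 - 1\right) \left(-10 + 4\right) = -7 + 49 \left(-6\right) = -7 - 294 = -301$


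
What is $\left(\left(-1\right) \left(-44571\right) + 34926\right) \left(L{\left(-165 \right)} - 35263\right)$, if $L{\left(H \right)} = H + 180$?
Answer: $-2802110256$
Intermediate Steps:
$L{\left(H \right)} = 180 + H$
$\left(\left(-1\right) \left(-44571\right) + 34926\right) \left(L{\left(-165 \right)} - 35263\right) = \left(\left(-1\right) \left(-44571\right) + 34926\right) \left(\left(180 - 165\right) - 35263\right) = \left(44571 + 34926\right) \left(15 - 35263\right) = 79497 \left(-35248\right) = -2802110256$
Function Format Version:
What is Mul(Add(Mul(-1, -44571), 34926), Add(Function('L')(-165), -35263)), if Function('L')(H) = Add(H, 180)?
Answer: -2802110256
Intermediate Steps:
Function('L')(H) = Add(180, H)
Mul(Add(Mul(-1, -44571), 34926), Add(Function('L')(-165), -35263)) = Mul(Add(Mul(-1, -44571), 34926), Add(Add(180, -165), -35263)) = Mul(Add(44571, 34926), Add(15, -35263)) = Mul(79497, -35248) = -2802110256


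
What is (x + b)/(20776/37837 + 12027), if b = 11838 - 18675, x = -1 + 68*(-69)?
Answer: -87252122/91017275 ≈ -0.95863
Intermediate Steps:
x = -4693 (x = -1 - 4692 = -4693)
b = -6837
(x + b)/(20776/37837 + 12027) = (-4693 - 6837)/(20776/37837 + 12027) = -11530/(20776*(1/37837) + 12027) = -11530/(20776/37837 + 12027) = -11530/455086375/37837 = -11530*37837/455086375 = -87252122/91017275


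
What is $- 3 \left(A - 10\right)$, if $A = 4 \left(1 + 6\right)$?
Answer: $-54$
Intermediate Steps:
$A = 28$ ($A = 4 \cdot 7 = 28$)
$- 3 \left(A - 10\right) = - 3 \left(28 - 10\right) = \left(-3\right) 18 = -54$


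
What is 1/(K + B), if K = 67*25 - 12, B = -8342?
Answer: -1/6679 ≈ -0.00014972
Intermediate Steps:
K = 1663 (K = 1675 - 12 = 1663)
1/(K + B) = 1/(1663 - 8342) = 1/(-6679) = -1/6679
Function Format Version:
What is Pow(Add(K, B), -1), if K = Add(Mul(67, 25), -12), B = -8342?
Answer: Rational(-1, 6679) ≈ -0.00014972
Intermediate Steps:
K = 1663 (K = Add(1675, -12) = 1663)
Pow(Add(K, B), -1) = Pow(Add(1663, -8342), -1) = Pow(-6679, -1) = Rational(-1, 6679)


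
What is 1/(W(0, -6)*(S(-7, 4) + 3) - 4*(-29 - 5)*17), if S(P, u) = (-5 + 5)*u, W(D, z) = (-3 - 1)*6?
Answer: 1/2240 ≈ 0.00044643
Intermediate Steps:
W(D, z) = -24 (W(D, z) = -4*6 = -24)
S(P, u) = 0 (S(P, u) = 0*u = 0)
1/(W(0, -6)*(S(-7, 4) + 3) - 4*(-29 - 5)*17) = 1/(-24*(0 + 3) - 4*(-29 - 5)*17) = 1/(-24*3 - (-136)*17) = 1/(-72 - 4*(-578)) = 1/(-72 + 2312) = 1/2240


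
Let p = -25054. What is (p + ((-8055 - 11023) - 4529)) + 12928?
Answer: -35733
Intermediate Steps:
(p + ((-8055 - 11023) - 4529)) + 12928 = (-25054 + ((-8055 - 11023) - 4529)) + 12928 = (-25054 + (-19078 - 4529)) + 12928 = (-25054 - 23607) + 12928 = -48661 + 12928 = -35733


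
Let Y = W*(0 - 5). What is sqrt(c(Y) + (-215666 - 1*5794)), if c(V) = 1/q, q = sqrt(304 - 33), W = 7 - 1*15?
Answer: sqrt(-16264243860 + 271*sqrt(271))/271 ≈ 470.6*I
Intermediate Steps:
W = -8 (W = 7 - 15 = -8)
q = sqrt(271) ≈ 16.462
Y = 40 (Y = -8*(0 - 5) = -8*(-5) = 40)
c(V) = sqrt(271)/271 (c(V) = 1/(sqrt(271)) = sqrt(271)/271)
sqrt(c(Y) + (-215666 - 1*5794)) = sqrt(sqrt(271)/271 + (-215666 - 1*5794)) = sqrt(sqrt(271)/271 + (-215666 - 5794)) = sqrt(sqrt(271)/271 - 221460) = sqrt(-221460 + sqrt(271)/271)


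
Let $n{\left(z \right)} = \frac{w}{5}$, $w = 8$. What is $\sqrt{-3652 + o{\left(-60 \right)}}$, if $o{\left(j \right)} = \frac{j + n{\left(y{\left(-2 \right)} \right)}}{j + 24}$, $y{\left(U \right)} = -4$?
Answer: $\frac{i \sqrt{821335}}{15} \approx 60.418 i$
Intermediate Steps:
$n{\left(z \right)} = \frac{8}{5}$
$o{\left(j \right)} = \frac{\frac{8}{5} + j}{24 + j}$ ($o{\left(j \right)} = \frac{j + \frac{8}{5}}{j + 24} = \frac{\frac{8}{5} + j}{24 + j}$)
$\sqrt{-3652 + o{\left(-60 \right)}} = \sqrt{-3652 + \frac{\frac{8}{5} - 60}{24 - 60}} = \sqrt{-3652 + \frac{1}{-36} \left(- \frac{292}{5}\right)} = \sqrt{-3652 - - \frac{73}{45}} = \sqrt{-3652 + \frac{73}{45}} = \sqrt{- \frac{164267}{45}} = \frac{i \sqrt{821335}}{15}$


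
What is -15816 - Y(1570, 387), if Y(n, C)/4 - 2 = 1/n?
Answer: -12421842/785 ≈ -15824.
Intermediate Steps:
Y(n, C) = 8 + 4/n
-15816 - Y(1570, 387) = -15816 - (8 + 4/1570) = -15816 - (8 + 4*(1/1570)) = -15816 - (8 + 2/785) = -15816 - 1*6282/785 = -15816 - 6282/785 = -12421842/785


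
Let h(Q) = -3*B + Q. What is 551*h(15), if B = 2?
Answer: 4959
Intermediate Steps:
h(Q) = -6 + Q (h(Q) = -3*2 + Q = -6 + Q)
551*h(15) = 551*(-6 + 15) = 551*9 = 4959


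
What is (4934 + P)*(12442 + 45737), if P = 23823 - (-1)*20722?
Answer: 2878638741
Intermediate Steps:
P = 44545 (P = 23823 - 1*(-20722) = 23823 + 20722 = 44545)
(4934 + P)*(12442 + 45737) = (4934 + 44545)*(12442 + 45737) = 49479*58179 = 2878638741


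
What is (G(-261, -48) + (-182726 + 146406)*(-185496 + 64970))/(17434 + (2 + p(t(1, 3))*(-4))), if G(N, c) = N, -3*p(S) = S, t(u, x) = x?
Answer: 4377504059/17440 ≈ 2.5100e+5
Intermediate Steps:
p(S) = -S/3
(G(-261, -48) + (-182726 + 146406)*(-185496 + 64970))/(17434 + (2 + p(t(1, 3))*(-4))) = (-261 + (-182726 + 146406)*(-185496 + 64970))/(17434 + (2 - ⅓*3*(-4))) = (-261 - 36320*(-120526))/(17434 + (2 - 1*(-4))) = (-261 + 4377504320)/(17434 + (2 + 4)) = 4377504059/(17434 + 6) = 4377504059/17440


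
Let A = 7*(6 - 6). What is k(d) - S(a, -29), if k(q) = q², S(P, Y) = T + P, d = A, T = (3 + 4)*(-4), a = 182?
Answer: -154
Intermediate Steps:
T = -28 (T = 7*(-4) = -28)
A = 0 (A = 7*0 = 0)
d = 0
S(P, Y) = -28 + P
k(d) - S(a, -29) = 0² - (-28 + 182) = 0 - 1*154 = 0 - 154 = -154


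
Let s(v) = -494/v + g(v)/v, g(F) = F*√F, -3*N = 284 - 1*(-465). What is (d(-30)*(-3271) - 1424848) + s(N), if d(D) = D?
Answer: -993710300/749 + I*√2247/3 ≈ -1.3267e+6 + 15.801*I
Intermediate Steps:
N = -749/3 (N = -(284 - 1*(-465))/3 = -(284 + 465)/3 = -⅓*749 = -749/3 ≈ -249.67)
g(F) = F^(3/2)
s(v) = √v - 494/v (s(v) = -494/v + v^(3/2)/v = -494/v + √v = √v - 494/v)
(d(-30)*(-3271) - 1424848) + s(N) = (-30*(-3271) - 1424848) + (-494 + (-749/3)^(3/2))/(-749/3) = (98130 - 1424848) - 3*(-494 - 749*I*√2247/9)/749 = -1326718 + (1482/749 + I*√2247/3) = -993710300/749 + I*√2247/3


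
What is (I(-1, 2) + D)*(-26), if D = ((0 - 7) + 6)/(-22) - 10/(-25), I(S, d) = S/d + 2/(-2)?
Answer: 1508/55 ≈ 27.418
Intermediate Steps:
I(S, d) = -1 + S/d (I(S, d) = S/d + 2*(-1/2) = S/d - 1 = -1 + S/d)
D = 49/110 (D = (-7 + 6)*(-1/22) - 10*(-1/25) = -1*(-1/22) + 2/5 = 1/22 + 2/5 = 49/110 ≈ 0.44545)
(I(-1, 2) + D)*(-26) = ((-1 - 1*2)/2 + 49/110)*(-26) = ((-1 - 2)/2 + 49/110)*(-26) = ((1/2)*(-3) + 49/110)*(-26) = (-3/2 + 49/110)*(-26) = -58/55*(-26) = 1508/55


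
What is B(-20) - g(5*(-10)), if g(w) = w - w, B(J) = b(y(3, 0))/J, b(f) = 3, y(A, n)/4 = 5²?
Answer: -3/20 ≈ -0.15000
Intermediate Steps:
y(A, n) = 100 (y(A, n) = 4*5² = 4*25 = 100)
B(J) = 3/J
g(w) = 0
B(-20) - g(5*(-10)) = 3/(-20) - 1*0 = 3*(-1/20) + 0 = -3/20 + 0 = -3/20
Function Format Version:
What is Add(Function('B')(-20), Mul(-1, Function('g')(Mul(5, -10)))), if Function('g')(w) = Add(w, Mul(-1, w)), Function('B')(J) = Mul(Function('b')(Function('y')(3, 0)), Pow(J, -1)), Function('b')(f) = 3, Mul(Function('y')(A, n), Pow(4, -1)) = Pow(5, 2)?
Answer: Rational(-3, 20) ≈ -0.15000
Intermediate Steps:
Function('y')(A, n) = 100 (Function('y')(A, n) = Mul(4, Pow(5, 2)) = Mul(4, 25) = 100)
Function('B')(J) = Mul(3, Pow(J, -1))
Function('g')(w) = 0
Add(Function('B')(-20), Mul(-1, Function('g')(Mul(5, -10)))) = Add(Mul(3, Pow(-20, -1)), Mul(-1, 0)) = Add(Mul(3, Rational(-1, 20)), 0) = Add(Rational(-3, 20), 0) = Rational(-3, 20)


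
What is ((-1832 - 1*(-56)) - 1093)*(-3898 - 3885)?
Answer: 22329427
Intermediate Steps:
((-1832 - 1*(-56)) - 1093)*(-3898 - 3885) = ((-1832 + 56) - 1093)*(-7783) = (-1776 - 1093)*(-7783) = -2869*(-7783) = 22329427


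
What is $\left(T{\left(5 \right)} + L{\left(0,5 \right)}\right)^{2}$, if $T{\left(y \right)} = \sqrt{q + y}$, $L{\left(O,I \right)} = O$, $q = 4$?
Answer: $9$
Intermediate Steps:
$T{\left(y \right)} = \sqrt{4 + y}$
$\left(T{\left(5 \right)} + L{\left(0,5 \right)}\right)^{2} = \left(\sqrt{4 + 5} + 0\right)^{2} = \left(\sqrt{9} + 0\right)^{2} = \left(3 + 0\right)^{2} = 3^{2} = 9$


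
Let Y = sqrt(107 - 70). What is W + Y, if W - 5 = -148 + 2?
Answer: -141 + sqrt(37) ≈ -134.92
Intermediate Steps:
W = -141 (W = 5 + (-148 + 2) = 5 - 146 = -141)
Y = sqrt(37) ≈ 6.0828
W + Y = -141 + sqrt(37)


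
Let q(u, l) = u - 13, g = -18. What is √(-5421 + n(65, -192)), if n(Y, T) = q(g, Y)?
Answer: 2*I*√1363 ≈ 73.838*I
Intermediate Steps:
q(u, l) = -13 + u
n(Y, T) = -31 (n(Y, T) = -13 - 18 = -31)
√(-5421 + n(65, -192)) = √(-5421 - 31) = √(-5452) = 2*I*√1363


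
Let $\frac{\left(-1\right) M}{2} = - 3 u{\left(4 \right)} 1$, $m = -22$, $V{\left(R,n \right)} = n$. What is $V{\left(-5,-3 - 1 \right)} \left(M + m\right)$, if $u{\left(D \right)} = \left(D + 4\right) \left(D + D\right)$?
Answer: $-1448$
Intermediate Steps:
$u{\left(D \right)} = 2 D \left(4 + D\right)$ ($u{\left(D \right)} = \left(4 + D\right) 2 D = 2 D \left(4 + D\right)$)
$M = 384$ ($M = - 2 - 3 \cdot 2 \cdot 4 \left(4 + 4\right) 1 = - 2 - 3 \cdot 2 \cdot 4 \cdot 8 \cdot 1 = - 2 \left(-3\right) 64 \cdot 1 = - 2 \left(\left(-192\right) 1\right) = \left(-2\right) \left(-192\right) = 384$)
$V{\left(-5,-3 - 1 \right)} \left(M + m\right) = \left(-3 - 1\right) \left(384 - 22\right) = \left(-3 - 1\right) 362 = \left(-4\right) 362 = -1448$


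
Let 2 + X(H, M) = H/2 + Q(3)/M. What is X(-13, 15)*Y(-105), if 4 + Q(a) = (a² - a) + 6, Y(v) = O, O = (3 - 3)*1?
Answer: 0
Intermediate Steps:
O = 0 (O = 0*1 = 0)
Y(v) = 0
Q(a) = 2 + a² - a (Q(a) = -4 + ((a² - a) + 6) = -4 + (6 + a² - a) = 2 + a² - a)
X(H, M) = -2 + H/2 + 8/M (X(H, M) = -2 + (H/2 + (2 + 3² - 1*3)/M) = -2 + (H*(½) + (2 + 9 - 3)/M) = -2 + (H/2 + 8/M) = -2 + H/2 + 8/M)
X(-13, 15)*Y(-105) = (-2 + (½)*(-13) + 8/15)*0 = (-2 - 13/2 + 8*(1/15))*0 = (-2 - 13/2 + 8/15)*0 = -239/30*0 = 0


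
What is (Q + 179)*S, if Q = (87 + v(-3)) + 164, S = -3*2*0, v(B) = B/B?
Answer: 0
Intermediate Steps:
v(B) = 1
S = 0 (S = -6*0 = 0)
Q = 252 (Q = (87 + 1) + 164 = 88 + 164 = 252)
(Q + 179)*S = (252 + 179)*0 = 431*0 = 0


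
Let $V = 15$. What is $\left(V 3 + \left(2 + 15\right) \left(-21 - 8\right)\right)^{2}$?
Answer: $200704$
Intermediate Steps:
$\left(V 3 + \left(2 + 15\right) \left(-21 - 8\right)\right)^{2} = \left(15 \cdot 3 + \left(2 + 15\right) \left(-21 - 8\right)\right)^{2} = \left(45 + 17 \left(-29\right)\right)^{2} = \left(45 - 493\right)^{2} = \left(-448\right)^{2} = 200704$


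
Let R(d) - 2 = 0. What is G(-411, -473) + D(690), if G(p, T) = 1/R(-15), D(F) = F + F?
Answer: 2761/2 ≈ 1380.5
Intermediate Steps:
D(F) = 2*F
R(d) = 2 (R(d) = 2 + 0 = 2)
G(p, T) = ½ (G(p, T) = 1/2 = ½)
G(-411, -473) + D(690) = ½ + 2*690 = ½ + 1380 = 2761/2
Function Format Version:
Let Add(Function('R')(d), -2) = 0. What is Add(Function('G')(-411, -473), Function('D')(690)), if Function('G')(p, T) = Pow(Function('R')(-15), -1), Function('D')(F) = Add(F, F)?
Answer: Rational(2761, 2) ≈ 1380.5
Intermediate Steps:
Function('D')(F) = Mul(2, F)
Function('R')(d) = 2 (Function('R')(d) = Add(2, 0) = 2)
Function('G')(p, T) = Rational(1, 2) (Function('G')(p, T) = Pow(2, -1) = Rational(1, 2))
Add(Function('G')(-411, -473), Function('D')(690)) = Add(Rational(1, 2), Mul(2, 690)) = Add(Rational(1, 2), 1380) = Rational(2761, 2)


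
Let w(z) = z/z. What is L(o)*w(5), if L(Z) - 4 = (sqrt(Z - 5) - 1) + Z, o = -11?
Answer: -8 + 4*I ≈ -8.0 + 4.0*I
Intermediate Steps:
w(z) = 1
L(Z) = 3 + Z + sqrt(-5 + Z) (L(Z) = 4 + ((sqrt(Z - 5) - 1) + Z) = 4 + ((sqrt(-5 + Z) - 1) + Z) = 4 + ((-1 + sqrt(-5 + Z)) + Z) = 4 + (-1 + Z + sqrt(-5 + Z)) = 3 + Z + sqrt(-5 + Z))
L(o)*w(5) = (3 - 11 + sqrt(-5 - 11))*1 = (3 - 11 + sqrt(-16))*1 = (3 - 11 + 4*I)*1 = (-8 + 4*I)*1 = -8 + 4*I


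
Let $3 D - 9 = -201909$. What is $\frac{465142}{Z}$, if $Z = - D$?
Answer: $\frac{232571}{33650} \approx 6.9115$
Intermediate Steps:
$D = -67300$ ($D = 3 + \frac{1}{3} \left(-201909\right) = 3 - 67303 = -67300$)
$Z = 67300$ ($Z = \left(-1\right) \left(-67300\right) = 67300$)
$\frac{465142}{Z} = \frac{465142}{67300} = 465142 \cdot \frac{1}{67300} = \frac{232571}{33650}$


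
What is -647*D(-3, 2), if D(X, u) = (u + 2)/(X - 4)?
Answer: 2588/7 ≈ 369.71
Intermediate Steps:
D(X, u) = (2 + u)/(-4 + X)
-647*D(-3, 2) = -647*(2 + 2)/(-4 - 3) = -647*4/(-7) = -(-647)*4/7 = -647*(-4/7) = 2588/7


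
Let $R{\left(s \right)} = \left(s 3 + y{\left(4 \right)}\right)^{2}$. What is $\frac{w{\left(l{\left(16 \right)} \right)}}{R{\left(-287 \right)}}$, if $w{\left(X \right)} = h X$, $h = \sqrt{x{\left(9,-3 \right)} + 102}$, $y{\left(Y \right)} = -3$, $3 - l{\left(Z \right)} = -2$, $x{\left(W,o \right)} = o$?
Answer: $\frac{5 \sqrt{11}}{248832} \approx 6.6644 \cdot 10^{-5}$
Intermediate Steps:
$l{\left(Z \right)} = 5$ ($l{\left(Z \right)} = 3 - -2 = 3 + 2 = 5$)
$h = 3 \sqrt{11}$ ($h = \sqrt{-3 + 102} = \sqrt{99} = 3 \sqrt{11} \approx 9.9499$)
$R{\left(s \right)} = \left(-3 + 3 s\right)^{2}$ ($R{\left(s \right)} = \left(s 3 - 3\right)^{2} = \left(3 s - 3\right)^{2} = \left(-3 + 3 s\right)^{2}$)
$w{\left(X \right)} = 3 X \sqrt{11}$ ($w{\left(X \right)} = 3 \sqrt{11} X = 3 X \sqrt{11}$)
$\frac{w{\left(l{\left(16 \right)} \right)}}{R{\left(-287 \right)}} = \frac{3 \cdot 5 \sqrt{11}}{9 \left(-1 - 287\right)^{2}} = \frac{15 \sqrt{11}}{9 \left(-288\right)^{2}} = \frac{15 \sqrt{11}}{9 \cdot 82944} = \frac{15 \sqrt{11}}{746496} = 15 \sqrt{11} \cdot \frac{1}{746496} = \frac{5 \sqrt{11}}{248832}$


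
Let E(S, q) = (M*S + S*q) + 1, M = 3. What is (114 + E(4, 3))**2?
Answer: 19321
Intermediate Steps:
E(S, q) = 1 + 3*S + S*q (E(S, q) = (3*S + S*q) + 1 = 1 + 3*S + S*q)
(114 + E(4, 3))**2 = (114 + (1 + 3*4 + 4*3))**2 = (114 + (1 + 12 + 12))**2 = (114 + 25)**2 = 139**2 = 19321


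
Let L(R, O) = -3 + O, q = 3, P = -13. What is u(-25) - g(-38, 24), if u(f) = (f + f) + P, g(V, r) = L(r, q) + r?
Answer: -87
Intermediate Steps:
g(V, r) = r (g(V, r) = (-3 + 3) + r = 0 + r = r)
u(f) = -13 + 2*f (u(f) = (f + f) - 13 = 2*f - 13 = -13 + 2*f)
u(-25) - g(-38, 24) = (-13 + 2*(-25)) - 1*24 = (-13 - 50) - 24 = -63 - 24 = -87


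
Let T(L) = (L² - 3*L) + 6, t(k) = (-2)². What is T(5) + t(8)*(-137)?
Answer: -532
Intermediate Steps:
t(k) = 4
T(L) = 6 + L² - 3*L
T(5) + t(8)*(-137) = (6 + 5² - 3*5) + 4*(-137) = (6 + 25 - 15) - 548 = 16 - 548 = -532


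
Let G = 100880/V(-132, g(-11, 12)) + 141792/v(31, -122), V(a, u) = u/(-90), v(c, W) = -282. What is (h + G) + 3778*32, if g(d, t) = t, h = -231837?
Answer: -40798059/47 ≈ -8.6804e+5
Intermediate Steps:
V(a, u) = -u/90 (V(a, u) = u*(-1/90) = -u/90)
G = -35583832/47 (G = 100880/((-1/90*12)) + 141792/(-282) = 100880/(-2/15) + 141792*(-1/282) = 100880*(-15/2) - 23632/47 = -756600 - 23632/47 = -35583832/47 ≈ -7.5710e+5)
(h + G) + 3778*32 = (-231837 - 35583832/47) + 3778*32 = -46480171/47 + 120896 = -40798059/47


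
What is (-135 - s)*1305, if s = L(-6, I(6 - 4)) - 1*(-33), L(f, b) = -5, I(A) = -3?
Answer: -212715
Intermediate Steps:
s = 28 (s = -5 - 1*(-33) = -5 + 33 = 28)
(-135 - s)*1305 = (-135 - 1*28)*1305 = (-135 - 28)*1305 = -163*1305 = -212715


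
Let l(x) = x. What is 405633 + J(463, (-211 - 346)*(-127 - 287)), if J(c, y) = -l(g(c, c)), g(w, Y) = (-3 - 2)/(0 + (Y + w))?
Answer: 375616163/926 ≈ 4.0563e+5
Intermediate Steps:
g(w, Y) = -5/(Y + w)
J(c, y) = 5/(2*c) (J(c, y) = -(-5)/(c + c) = -(-5)/(2*c) = 5/(2*c))
405633 + J(463, (-211 - 346)*(-127 - 287)) = 405633 + (5/2)/463 = 405633 + (5/2)*(1/463) = 405633 + 5/926 = 375616163/926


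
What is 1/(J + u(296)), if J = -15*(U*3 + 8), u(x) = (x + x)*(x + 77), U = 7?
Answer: 1/220381 ≈ 4.5376e-6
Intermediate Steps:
u(x) = 2*x*(77 + x) (u(x) = (2*x)*(77 + x) = 2*x*(77 + x))
J = -435 (J = -15*(7*3 + 8) = -15*(21 + 8) = -15*29 = -435)
1/(J + u(296)) = 1/(-435 + 2*296*(77 + 296)) = 1/(-435 + 2*296*373) = 1/(-435 + 220816) = 1/220381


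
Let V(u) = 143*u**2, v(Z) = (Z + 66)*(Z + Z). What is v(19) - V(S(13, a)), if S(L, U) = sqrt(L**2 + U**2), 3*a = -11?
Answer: -205736/9 ≈ -22860.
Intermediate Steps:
a = -11/3 (a = (1/3)*(-11) = -11/3 ≈ -3.6667)
v(Z) = 2*Z*(66 + Z) (v(Z) = (66 + Z)*(2*Z) = 2*Z*(66 + Z))
v(19) - V(S(13, a)) = 2*19*(66 + 19) - 143*(sqrt(13**2 + (-11/3)**2))**2 = 2*19*85 - 143*(sqrt(169 + 121/9))**2 = 3230 - 143*(sqrt(1642/9))**2 = 3230 - 143*(sqrt(1642)/3)**2 = 3230 - 143*1642/9 = 3230 - 1*234806/9 = 3230 - 234806/9 = -205736/9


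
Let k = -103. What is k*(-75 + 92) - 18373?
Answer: -20124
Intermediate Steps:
k*(-75 + 92) - 18373 = -103*(-75 + 92) - 18373 = -103*17 - 18373 = -1751 - 18373 = -20124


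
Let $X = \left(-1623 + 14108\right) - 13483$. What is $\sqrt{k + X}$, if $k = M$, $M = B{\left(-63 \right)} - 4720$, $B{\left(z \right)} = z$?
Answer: $i \sqrt{5781} \approx 76.033 i$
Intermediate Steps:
$X = -998$ ($X = 12485 - 13483 = -998$)
$M = -4783$ ($M = -63 - 4720 = -4783$)
$k = -4783$
$\sqrt{k + X} = \sqrt{-4783 - 998} = \sqrt{-5781} = i \sqrt{5781}$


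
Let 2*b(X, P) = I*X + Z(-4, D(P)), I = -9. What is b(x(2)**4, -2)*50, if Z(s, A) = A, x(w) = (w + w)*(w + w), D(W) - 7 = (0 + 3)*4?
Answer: -14745125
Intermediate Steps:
D(W) = 19 (D(W) = 7 + (0 + 3)*4 = 7 + 3*4 = 7 + 12 = 19)
x(w) = 4*w**2 (x(w) = (2*w)*(2*w) = 4*w**2)
b(X, P) = 19/2 - 9*X/2 (b(X, P) = (-9*X + 19)/2 = (19 - 9*X)/2 = 19/2 - 9*X/2)
b(x(2)**4, -2)*50 = (19/2 - 9*(4*2**2)**4/2)*50 = (19/2 - 9*(4*4)**4/2)*50 = (19/2 - 9/2*16**4)*50 = (19/2 - 9/2*65536)*50 = (19/2 - 294912)*50 = -589805/2*50 = -14745125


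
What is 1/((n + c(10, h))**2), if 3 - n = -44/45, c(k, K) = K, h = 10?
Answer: 2025/395641 ≈ 0.0051183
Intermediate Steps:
n = 179/45 (n = 3 - (-44)/45 = 3 - 1*(-44/45) = 3 + 44/45 = 179/45 ≈ 3.9778)
1/((n + c(10, h))**2) = 1/((179/45 + 10)**2) = 1/((629/45)**2) = 1/(395641/2025) = 2025/395641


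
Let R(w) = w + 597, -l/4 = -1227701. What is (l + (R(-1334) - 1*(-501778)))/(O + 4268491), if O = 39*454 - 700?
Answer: 5411845/4285497 ≈ 1.2628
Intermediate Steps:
l = 4910804 (l = -4*(-1227701) = 4910804)
R(w) = 597 + w
O = 17006 (O = 17706 - 700 = 17006)
(l + (R(-1334) - 1*(-501778)))/(O + 4268491) = (4910804 + ((597 - 1334) - 1*(-501778)))/(17006 + 4268491) = (4910804 + (-737 + 501778))/4285497 = (4910804 + 501041)*(1/4285497) = 5411845*(1/4285497) = 5411845/4285497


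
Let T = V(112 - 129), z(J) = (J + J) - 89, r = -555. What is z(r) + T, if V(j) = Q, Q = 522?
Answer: -677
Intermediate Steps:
z(J) = -89 + 2*J (z(J) = 2*J - 89 = -89 + 2*J)
V(j) = 522
T = 522
z(r) + T = (-89 + 2*(-555)) + 522 = (-89 - 1110) + 522 = -1199 + 522 = -677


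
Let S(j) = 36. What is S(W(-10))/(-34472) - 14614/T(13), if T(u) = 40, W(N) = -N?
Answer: -31485953/86180 ≈ -365.35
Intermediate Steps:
S(W(-10))/(-34472) - 14614/T(13) = 36/(-34472) - 14614/40 = 36*(-1/34472) - 14614*1/40 = -9/8618 - 7307/20 = -31485953/86180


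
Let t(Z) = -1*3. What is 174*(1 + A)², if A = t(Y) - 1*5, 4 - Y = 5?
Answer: 8526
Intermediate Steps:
Y = -1 (Y = 4 - 1*5 = 4 - 5 = -1)
t(Z) = -3
A = -8 (A = -3 - 1*5 = -3 - 5 = -8)
174*(1 + A)² = 174*(1 - 8)² = 174*(-7)² = 174*49 = 8526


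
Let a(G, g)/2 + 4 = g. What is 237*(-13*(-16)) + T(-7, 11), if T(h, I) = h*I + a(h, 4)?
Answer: 49219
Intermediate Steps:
a(G, g) = -8 + 2*g
T(h, I) = I*h (T(h, I) = h*I + (-8 + 2*4) = I*h + (-8 + 8) = I*h + 0 = I*h)
237*(-13*(-16)) + T(-7, 11) = 237*(-13*(-16)) + 11*(-7) = 237*208 - 77 = 49296 - 77 = 49219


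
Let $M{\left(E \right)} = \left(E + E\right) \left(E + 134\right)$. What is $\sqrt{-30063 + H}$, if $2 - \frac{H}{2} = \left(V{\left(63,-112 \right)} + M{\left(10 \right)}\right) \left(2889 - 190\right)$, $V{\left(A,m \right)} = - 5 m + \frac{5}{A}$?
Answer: $\frac{i \sqrt{8202426869}}{21} \approx 4312.7 i$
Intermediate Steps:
$M{\left(E \right)} = 2 E \left(134 + E\right)$
$H = - \frac{1169881298}{63}$ ($H = 4 - 2 \left(\left(\left(-5\right) \left(-112\right) + \frac{5}{63}\right) + 2 \cdot 10 \left(134 + 10\right)\right) \left(2889 - 190\right) = 4 - 2 \left(\left(560 + 5 \cdot \frac{1}{63}\right) + 2 \cdot 10 \cdot 144\right) 2699 = 4 - 2 \left(\left(560 + \frac{5}{63}\right) + 2880\right) 2699 = 4 - 2 \left(\frac{35285}{63} + 2880\right) 2699 = 4 - 2 \cdot \frac{216725}{63} \cdot 2699 = 4 - \frac{1169881550}{63} = - \frac{1169881298}{63} \approx -1.857 \cdot 10^{7}$)
$\sqrt{-30063 + H} = \sqrt{-30063 - \frac{1169881298}{63}} = \sqrt{- \frac{1171775267}{63}} = \frac{i \sqrt{8202426869}}{21}$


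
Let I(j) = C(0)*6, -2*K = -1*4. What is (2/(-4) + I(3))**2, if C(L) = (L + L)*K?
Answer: 1/4 ≈ 0.25000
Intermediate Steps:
K = 2 (K = -(-1)*4/2 = -1/2*(-4) = 2)
C(L) = 4*L (C(L) = (L + L)*2 = (2*L)*2 = 4*L)
I(j) = 0 (I(j) = (4*0)*6 = 0*6 = 0)
(2/(-4) + I(3))**2 = (2/(-4) + 0)**2 = (2*(-1/4) + 0)**2 = (-1/2 + 0)**2 = (-1/2)**2 = 1/4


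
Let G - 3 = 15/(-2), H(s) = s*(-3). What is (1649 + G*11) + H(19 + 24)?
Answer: 2941/2 ≈ 1470.5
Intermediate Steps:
H(s) = -3*s
G = -9/2 (G = 3 + 15/(-2) = 3 + 15*(-1/2) = 3 - 15/2 = -9/2 ≈ -4.5000)
(1649 + G*11) + H(19 + 24) = (1649 - 9/2*11) - 3*(19 + 24) = (1649 - 99/2) - 3*43 = 3199/2 - 129 = 2941/2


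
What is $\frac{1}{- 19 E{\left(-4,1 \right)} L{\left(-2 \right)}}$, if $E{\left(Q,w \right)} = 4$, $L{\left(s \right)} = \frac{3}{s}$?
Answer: $\frac{1}{114} \approx 0.0087719$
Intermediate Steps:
$\frac{1}{- 19 E{\left(-4,1 \right)} L{\left(-2 \right)}} = \frac{1}{\left(-19\right) 4 \frac{3}{-2}} = \frac{1}{\left(-76\right) 3 \left(- \frac{1}{2}\right)} = \frac{1}{\left(-76\right) \left(- \frac{3}{2}\right)} = \frac{1}{114}$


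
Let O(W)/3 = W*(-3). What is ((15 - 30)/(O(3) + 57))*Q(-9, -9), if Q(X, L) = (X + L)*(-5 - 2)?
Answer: -63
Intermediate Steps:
O(W) = -9*W (O(W) = 3*(W*(-3)) = 3*(-3*W) = -9*W)
Q(X, L) = -7*L - 7*X (Q(X, L) = (L + X)*(-7) = -7*L - 7*X)
((15 - 30)/(O(3) + 57))*Q(-9, -9) = ((15 - 30)/(-9*3 + 57))*(-7*(-9) - 7*(-9)) = (-15/(-27 + 57))*(63 + 63) = -15/30*126 = -15*1/30*126 = -½*126 = -63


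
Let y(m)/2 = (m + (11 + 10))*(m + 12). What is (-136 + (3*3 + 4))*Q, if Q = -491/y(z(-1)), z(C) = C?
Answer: 60393/440 ≈ 137.26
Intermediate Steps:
y(m) = 2*(12 + m)*(21 + m) (y(m) = 2*((m + (11 + 10))*(m + 12)) = 2*((m + 21)*(12 + m)) = 2*((21 + m)*(12 + m)) = 2*((12 + m)*(21 + m)) = 2*(12 + m)*(21 + m))
Q = -491/440 (Q = -491/(504 + 2*(-1)² + 66*(-1)) = -491/(504 + 2*1 - 66) = -491/(504 + 2 - 66) = -491/440 ≈ -1.1159)
(-136 + (3*3 + 4))*Q = (-136 + (3*3 + 4))*(-491/440) = (-136 + (9 + 4))*(-491/440) = (-136 + 13)*(-491/440) = -123*(-491/440) = 60393/440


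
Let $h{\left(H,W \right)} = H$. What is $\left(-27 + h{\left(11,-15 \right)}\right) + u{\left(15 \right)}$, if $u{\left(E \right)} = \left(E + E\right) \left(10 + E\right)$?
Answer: $734$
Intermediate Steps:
$u{\left(E \right)} = 2 E \left(10 + E\right)$
$\left(-27 + h{\left(11,-15 \right)}\right) + u{\left(15 \right)} = \left(-27 + 11\right) + 2 \cdot 15 \left(10 + 15\right) = -16 + 2 \cdot 15 \cdot 25 = -16 + 750 = 734$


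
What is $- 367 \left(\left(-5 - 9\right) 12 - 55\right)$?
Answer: $81841$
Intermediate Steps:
$- 367 \left(\left(-5 - 9\right) 12 - 55\right) = - 367 \left(\left(-14\right) 12 - 55\right) = - 367 \left(-168 - 55\right) = \left(-367\right) \left(-223\right) = 81841$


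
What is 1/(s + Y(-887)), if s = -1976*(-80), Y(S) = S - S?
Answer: 1/158080 ≈ 6.3259e-6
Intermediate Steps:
Y(S) = 0
s = 158080
1/(s + Y(-887)) = 1/(158080 + 0) = 1/158080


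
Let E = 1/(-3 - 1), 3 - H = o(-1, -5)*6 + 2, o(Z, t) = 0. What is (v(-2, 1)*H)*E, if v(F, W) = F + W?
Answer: ¼ ≈ 0.25000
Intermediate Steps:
H = 1 (H = 3 - (0*6 + 2) = 3 - (0 + 2) = 3 - 1*2 = 3 - 2 = 1)
E = -¼ (E = 1/(-4) = -¼ ≈ -0.25000)
(v(-2, 1)*H)*E = ((-2 + 1)*1)*(-¼) = -1*1*(-¼) = -1*(-¼) = ¼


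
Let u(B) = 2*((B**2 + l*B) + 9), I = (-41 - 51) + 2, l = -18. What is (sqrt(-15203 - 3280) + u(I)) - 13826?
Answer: 5632 + I*sqrt(18483) ≈ 5632.0 + 135.95*I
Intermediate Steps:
I = -90 (I = -92 + 2 = -90)
u(B) = 18 - 36*B + 2*B**2 (u(B) = 2*((B**2 - 18*B) + 9) = 2*(9 + B**2 - 18*B) = 18 - 36*B + 2*B**2)
(sqrt(-15203 - 3280) + u(I)) - 13826 = (sqrt(-15203 - 3280) + (18 - 36*(-90) + 2*(-90)**2)) - 13826 = (sqrt(-18483) + (18 + 3240 + 2*8100)) - 13826 = (I*sqrt(18483) + (18 + 3240 + 16200)) - 13826 = (I*sqrt(18483) + 19458) - 13826 = (19458 + I*sqrt(18483)) - 13826 = 5632 + I*sqrt(18483)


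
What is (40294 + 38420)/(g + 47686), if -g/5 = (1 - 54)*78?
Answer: 39357/34178 ≈ 1.1515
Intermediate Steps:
g = 20670 (g = -5*(1 - 54)*78 = -(-265)*78 = -5*(-4134) = 20670)
(40294 + 38420)/(g + 47686) = (40294 + 38420)/(20670 + 47686) = 78714/68356 = 78714*(1/68356) = 39357/34178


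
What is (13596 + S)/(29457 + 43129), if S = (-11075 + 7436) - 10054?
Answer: -97/72586 ≈ -0.0013363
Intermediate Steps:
S = -13693 (S = -3639 - 10054 = -13693)
(13596 + S)/(29457 + 43129) = (13596 - 13693)/(29457 + 43129) = -97/72586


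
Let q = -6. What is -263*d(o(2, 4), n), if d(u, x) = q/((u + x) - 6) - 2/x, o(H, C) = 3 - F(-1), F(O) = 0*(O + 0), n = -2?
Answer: -2893/5 ≈ -578.60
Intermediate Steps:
F(O) = 0 (F(O) = 0*O = 0)
o(H, C) = 3 (o(H, C) = 3 - 1*0 = 3 + 0 = 3)
d(u, x) = -6/(-6 + u + x) - 2/x (d(u, x) = -6/((u + x) - 6) - 2/x = -6/(-6 + u + x) - 2/x)
-263*d(o(2, 4), n) = -526*(6 - 1*3 - 4*(-2))/((-2)*(-6 + 3 - 2)) = -526*(-1)*(6 - 3 + 8)/(2*(-5)) = -526*(-1)*(-1)*11/(2*5) = -263*11/5 = -2893/5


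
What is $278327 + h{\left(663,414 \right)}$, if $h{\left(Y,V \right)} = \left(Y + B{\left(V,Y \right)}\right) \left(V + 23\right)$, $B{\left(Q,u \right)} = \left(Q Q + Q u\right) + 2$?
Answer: $195417618$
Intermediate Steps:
$B{\left(Q,u \right)} = 2 + Q^{2} + Q u$ ($B{\left(Q,u \right)} = \left(Q^{2} + Q u\right) + 2 = 2 + Q^{2} + Q u$)
$h{\left(Y,V \right)} = \left(23 + V\right) \left(2 + Y + V^{2} + V Y\right)$ ($h{\left(Y,V \right)} = \left(Y + \left(2 + V^{2} + V Y\right)\right) \left(V + 23\right) = \left(2 + Y + V^{2} + V Y\right) \left(23 + V\right) = \left(23 + V\right) \left(2 + Y + V^{2} + V Y\right)$)
$278327 + h{\left(663,414 \right)} = 278327 + \left(46 + 23 \cdot 663 + 23 \cdot 414^{2} + 414 \left(2 + 414^{2} + 414 \cdot 663\right) + 24 \cdot 414 \cdot 663\right) = 278327 + \left(46 + 15249 + 23 \cdot 171396 + 414 \left(2 + 171396 + 274482\right) + 6587568\right) = 278327 + \left(46 + 15249 + 3942108 + 414 \cdot 445880 + 6587568\right) = 278327 + \left(46 + 15249 + 3942108 + 184594320 + 6587568\right) = 278327 + 195139291 = 195417618$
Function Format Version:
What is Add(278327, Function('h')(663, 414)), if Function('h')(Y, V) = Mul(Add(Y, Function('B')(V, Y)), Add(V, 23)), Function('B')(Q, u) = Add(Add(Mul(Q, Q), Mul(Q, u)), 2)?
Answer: 195417618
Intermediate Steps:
Function('B')(Q, u) = Add(2, Pow(Q, 2), Mul(Q, u)) (Function('B')(Q, u) = Add(Add(Pow(Q, 2), Mul(Q, u)), 2) = Add(2, Pow(Q, 2), Mul(Q, u)))
Function('h')(Y, V) = Mul(Add(23, V), Add(2, Y, Pow(V, 2), Mul(V, Y))) (Function('h')(Y, V) = Mul(Add(Y, Add(2, Pow(V, 2), Mul(V, Y))), Add(V, 23)) = Mul(Add(2, Y, Pow(V, 2), Mul(V, Y)), Add(23, V)) = Mul(Add(23, V), Add(2, Y, Pow(V, 2), Mul(V, Y))))
Add(278327, Function('h')(663, 414)) = Add(278327, Add(46, Mul(23, 663), Mul(23, Pow(414, 2)), Mul(414, Add(2, Pow(414, 2), Mul(414, 663))), Mul(24, 414, 663))) = Add(278327, Add(46, 15249, Mul(23, 171396), Mul(414, Add(2, 171396, 274482)), 6587568)) = Add(278327, Add(46, 15249, 3942108, Mul(414, 445880), 6587568)) = Add(278327, Add(46, 15249, 3942108, 184594320, 6587568)) = Add(278327, 195139291) = 195417618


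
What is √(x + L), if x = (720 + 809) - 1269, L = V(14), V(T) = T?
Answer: √274 ≈ 16.553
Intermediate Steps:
L = 14
x = 260 (x = 1529 - 1269 = 260)
√(x + L) = √(260 + 14) = √274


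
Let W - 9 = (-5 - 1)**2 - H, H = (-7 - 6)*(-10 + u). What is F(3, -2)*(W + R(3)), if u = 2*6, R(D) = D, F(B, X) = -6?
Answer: -444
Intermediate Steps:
u = 12
H = -26 (H = (-7 - 6)*(-10 + 12) = -13*2 = -26)
W = 71 (W = 9 + ((-5 - 1)**2 - 1*(-26)) = 9 + ((-6)**2 + 26) = 9 + (36 + 26) = 9 + 62 = 71)
F(3, -2)*(W + R(3)) = -6*(71 + 3) = -6*74 = -444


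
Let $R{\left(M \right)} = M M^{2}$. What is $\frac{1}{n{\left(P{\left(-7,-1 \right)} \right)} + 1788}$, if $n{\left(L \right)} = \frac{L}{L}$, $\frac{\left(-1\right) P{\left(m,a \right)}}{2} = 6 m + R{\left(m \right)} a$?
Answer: $\frac{1}{1789} \approx 0.00055897$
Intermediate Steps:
$R{\left(M \right)} = M^{3}$
$P{\left(m,a \right)} = - 12 m - 2 a m^{3}$ ($P{\left(m,a \right)} = - 2 \left(6 m + m^{3} a\right) = - 2 \left(6 m + a m^{3}\right) = - 12 m - 2 a m^{3}$)
$n{\left(L \right)} = 1$
$\frac{1}{n{\left(P{\left(-7,-1 \right)} \right)} + 1788} = \frac{1}{1 + 1788} = \frac{1}{1789}$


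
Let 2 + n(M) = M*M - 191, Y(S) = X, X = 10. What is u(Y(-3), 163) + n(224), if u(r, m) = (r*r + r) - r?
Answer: 50083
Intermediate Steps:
Y(S) = 10
u(r, m) = r² (u(r, m) = (r² + r) - r = (r + r²) - r = r²)
n(M) = -193 + M² (n(M) = -2 + (M*M - 191) = -2 + (M² - 191) = -2 + (-191 + M²) = -193 + M²)
u(Y(-3), 163) + n(224) = 10² + (-193 + 224²) = 100 + (-193 + 50176) = 100 + 49983 = 50083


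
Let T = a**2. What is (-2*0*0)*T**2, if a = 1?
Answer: 0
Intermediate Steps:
T = 1 (T = 1**2 = 1)
(-2*0*0)*T**2 = (-2*0*0)*1**2 = (0*0)*1 = 0*1 = 0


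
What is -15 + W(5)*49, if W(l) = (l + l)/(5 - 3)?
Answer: 230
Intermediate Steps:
W(l) = l (W(l) = (2*l)/2 = (2*l)*(1/2) = l)
-15 + W(5)*49 = -15 + 5*49 = -15 + 245 = 230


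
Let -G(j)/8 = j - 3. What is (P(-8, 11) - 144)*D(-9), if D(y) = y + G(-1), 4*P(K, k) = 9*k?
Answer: -10971/4 ≈ -2742.8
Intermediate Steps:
G(j) = 24 - 8*j (G(j) = -8*(j - 3) = -8*(-3 + j) = 24 - 8*j)
P(K, k) = 9*k/4 (P(K, k) = (9*k)/4 = 9*k/4)
D(y) = 32 + y (D(y) = y + (24 - 8*(-1)) = y + (24 + 8) = y + 32 = 32 + y)
(P(-8, 11) - 144)*D(-9) = ((9/4)*11 - 144)*(32 - 9) = (99/4 - 144)*23 = -477/4*23 = -10971/4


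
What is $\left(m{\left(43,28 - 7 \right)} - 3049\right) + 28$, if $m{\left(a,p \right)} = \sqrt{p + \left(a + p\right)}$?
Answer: $-3021 + \sqrt{85} \approx -3011.8$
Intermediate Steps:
$m{\left(a,p \right)} = \sqrt{a + 2 p}$
$\left(m{\left(43,28 - 7 \right)} - 3049\right) + 28 = \left(\sqrt{43 + 2 \left(28 - 7\right)} - 3049\right) + 28 = \left(\sqrt{43 + 2 \cdot 21} - 3049\right) + 28 = \left(\sqrt{43 + 42} - 3049\right) + 28 = \left(\sqrt{85} - 3049\right) + 28 = \left(-3049 + \sqrt{85}\right) + 28 = -3021 + \sqrt{85}$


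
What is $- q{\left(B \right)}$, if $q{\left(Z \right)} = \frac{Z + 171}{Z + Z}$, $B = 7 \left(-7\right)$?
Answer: $\frac{61}{49} \approx 1.2449$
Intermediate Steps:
$B = -49$
$q{\left(Z \right)} = \frac{171 + Z}{2 Z}$
$- q{\left(B \right)} = - \frac{171 - 49}{2 \left(-49\right)} = - \frac{\left(-1\right) 122}{2 \cdot 49} = \left(-1\right) \left(- \frac{61}{49}\right) = \frac{61}{49}$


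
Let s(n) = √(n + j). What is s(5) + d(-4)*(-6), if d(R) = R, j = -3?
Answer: 24 + √2 ≈ 25.414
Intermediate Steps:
s(n) = √(-3 + n) (s(n) = √(n - 3) = √(-3 + n))
s(5) + d(-4)*(-6) = √(-3 + 5) - 4*(-6) = √2 + 24 = 24 + √2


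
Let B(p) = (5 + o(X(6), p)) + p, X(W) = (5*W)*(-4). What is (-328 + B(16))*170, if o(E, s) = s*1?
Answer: -49470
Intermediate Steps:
X(W) = -20*W
o(E, s) = s
B(p) = 5 + 2*p (B(p) = (5 + p) + p = 5 + 2*p)
(-328 + B(16))*170 = (-328 + (5 + 2*16))*170 = (-328 + (5 + 32))*170 = (-328 + 37)*170 = -291*170 = -49470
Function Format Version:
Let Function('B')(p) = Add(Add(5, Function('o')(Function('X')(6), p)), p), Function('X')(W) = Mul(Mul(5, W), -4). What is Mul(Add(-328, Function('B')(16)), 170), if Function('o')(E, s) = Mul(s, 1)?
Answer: -49470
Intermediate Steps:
Function('X')(W) = Mul(-20, W)
Function('o')(E, s) = s
Function('B')(p) = Add(5, Mul(2, p)) (Function('B')(p) = Add(Add(5, p), p) = Add(5, Mul(2, p)))
Mul(Add(-328, Function('B')(16)), 170) = Mul(Add(-328, Add(5, Mul(2, 16))), 170) = Mul(Add(-328, Add(5, 32)), 170) = Mul(Add(-328, 37), 170) = Mul(-291, 170) = -49470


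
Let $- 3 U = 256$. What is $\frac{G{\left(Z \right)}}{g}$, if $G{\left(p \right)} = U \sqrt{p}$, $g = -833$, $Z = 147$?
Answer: $\frac{256 \sqrt{3}}{357} \approx 1.242$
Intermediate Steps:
$U = - \frac{256}{3}$ ($U = \left(- \frac{1}{3}\right) 256 = - \frac{256}{3} \approx -85.333$)
$G{\left(p \right)} = - \frac{256 \sqrt{p}}{3}$
$\frac{G{\left(Z \right)}}{g} = \frac{\left(- \frac{256}{3}\right) \sqrt{147}}{-833} = - \frac{256 \cdot 7 \sqrt{3}}{3} \left(- \frac{1}{833}\right) = - \frac{1792 \sqrt{3}}{3} \left(- \frac{1}{833}\right) = \frac{256 \sqrt{3}}{357}$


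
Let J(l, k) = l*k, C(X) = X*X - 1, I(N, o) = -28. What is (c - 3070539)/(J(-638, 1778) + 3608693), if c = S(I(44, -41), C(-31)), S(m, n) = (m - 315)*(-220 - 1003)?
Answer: -2651050/2474329 ≈ -1.0714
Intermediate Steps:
C(X) = -1 + X² (C(X) = X² - 1 = -1 + X²)
S(m, n) = 385245 - 1223*m (S(m, n) = (-315 + m)*(-1223) = 385245 - 1223*m)
c = 419489 (c = 385245 - 1223*(-28) = 385245 + 34244 = 419489)
J(l, k) = k*l
(c - 3070539)/(J(-638, 1778) + 3608693) = (419489 - 3070539)/(1778*(-638) + 3608693) = -2651050/(-1134364 + 3608693) = -2651050/2474329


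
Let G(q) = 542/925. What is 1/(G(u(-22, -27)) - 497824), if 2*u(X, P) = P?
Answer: -925/460486658 ≈ -2.0087e-6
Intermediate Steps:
u(X, P) = P/2
G(q) = 542/925 (G(q) = 542*(1/925) = 542/925)
1/(G(u(-22, -27)) - 497824) = 1/(542/925 - 497824) = 1/(-460486658/925) = -925/460486658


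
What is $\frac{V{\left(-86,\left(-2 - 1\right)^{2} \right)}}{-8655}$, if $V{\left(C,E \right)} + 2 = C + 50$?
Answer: $\frac{38}{8655} \approx 0.0043905$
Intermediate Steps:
$V{\left(C,E \right)} = 48 + C$ ($V{\left(C,E \right)} = -2 + \left(C + 50\right) = -2 + \left(50 + C\right) = 48 + C$)
$\frac{V{\left(-86,\left(-2 - 1\right)^{2} \right)}}{-8655} = \frac{48 - 86}{-8655} = \left(-38\right) \left(- \frac{1}{8655}\right) = \frac{38}{8655}$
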